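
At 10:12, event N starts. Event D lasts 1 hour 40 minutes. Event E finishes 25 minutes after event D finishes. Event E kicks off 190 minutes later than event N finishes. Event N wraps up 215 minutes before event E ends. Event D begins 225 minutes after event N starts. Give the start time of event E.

15:37

Event D starts at 10:12 + 225 min = 13:57.
Event D ends at 13:57 + 100 min = 15:37.
Event E ends at 15:37 + 25 min = 16:02.
Event N ends at 16:02 − 215 min = 12:27.
Event E starts at 12:27 + 190 min = 15:37.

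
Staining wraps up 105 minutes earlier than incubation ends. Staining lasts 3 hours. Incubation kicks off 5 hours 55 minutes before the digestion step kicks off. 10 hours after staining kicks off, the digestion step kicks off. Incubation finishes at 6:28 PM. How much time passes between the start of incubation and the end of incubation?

Staining ends at 6:28 PM − 105 min = 4:43 PM.
Staining starts at 4:43 PM − 180 min = 1:43 PM.
The digestion step starts at 1:43 PM + 600 min = 11:43 PM.
Incubation starts at 11:43 PM − 355 min = 5:48 PM.
From 5:48 PM to 6:28 PM is 40 minutes.

40 minutes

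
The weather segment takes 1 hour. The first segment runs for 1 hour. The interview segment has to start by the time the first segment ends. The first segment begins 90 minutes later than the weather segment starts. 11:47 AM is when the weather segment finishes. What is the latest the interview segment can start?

1:17 PM

The weather segment starts at 11:47 AM − 60 min = 10:47 AM.
The first segment starts at 10:47 AM + 90 min = 12:17 PM.
The first segment ends at 12:17 PM + 60 min = 1:17 PM.
The interview segment is bounded by the first segment, so the latest it can start is 1:17 PM.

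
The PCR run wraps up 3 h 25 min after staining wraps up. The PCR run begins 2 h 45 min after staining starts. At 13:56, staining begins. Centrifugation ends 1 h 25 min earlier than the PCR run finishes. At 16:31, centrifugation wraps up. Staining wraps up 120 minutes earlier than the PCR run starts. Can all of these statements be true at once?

No

The PCR run starts at 13:56 + 165 min = 16:41.
Staining ends at 16:41 − 120 min = 14:41.
The PCR run ends at 14:41 + 205 min = 18:06.
Centrifugation ends at 18:06 − 85 min = 16:41.
But centrifugation is also said to end at 16:31 — a 10-minute conflict.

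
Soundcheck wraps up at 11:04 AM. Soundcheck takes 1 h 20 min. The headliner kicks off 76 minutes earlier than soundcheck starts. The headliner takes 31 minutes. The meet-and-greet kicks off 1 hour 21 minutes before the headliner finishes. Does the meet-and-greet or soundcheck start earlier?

Soundcheck starts at 11:04 AM − 80 min = 9:44 AM.
The headliner starts at 9:44 AM − 76 min = 8:28 AM.
The headliner ends at 8:28 AM + 31 min = 8:59 AM.
The meet-and-greet starts at 8:59 AM − 81 min = 7:38 AM.
The meet-and-greet starts at 7:38 AM and soundcheck starts at 9:44 AM, so the meet-and-greet is first.

the meet-and-greet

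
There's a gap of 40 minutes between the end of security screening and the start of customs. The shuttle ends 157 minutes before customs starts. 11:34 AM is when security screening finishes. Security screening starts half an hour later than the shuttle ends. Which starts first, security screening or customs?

security screening

Customs starts at 11:34 AM + 40 min = 12:14 PM.
The shuttle ends at 12:14 PM − 157 min = 9:37 AM.
Security screening starts at 9:37 AM + 30 min = 10:07 AM.
Security screening starts at 10:07 AM and customs starts at 12:14 PM, so security screening is first.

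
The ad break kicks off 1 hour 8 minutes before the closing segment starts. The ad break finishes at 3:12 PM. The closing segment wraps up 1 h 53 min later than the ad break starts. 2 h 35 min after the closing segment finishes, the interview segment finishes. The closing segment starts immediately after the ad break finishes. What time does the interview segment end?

The closing segment starts at 3:12 PM.
The ad break starts at 3:12 PM − 68 min = 2:04 PM.
The closing segment ends at 2:04 PM + 113 min = 3:57 PM.
The interview segment ends at 3:57 PM + 155 min = 6:32 PM.

6:32 PM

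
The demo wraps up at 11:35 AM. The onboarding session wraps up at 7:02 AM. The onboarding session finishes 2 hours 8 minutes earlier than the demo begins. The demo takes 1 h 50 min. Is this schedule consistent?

No

The demo starts at 11:35 AM − 110 min = 9:45 AM.
The onboarding session ends at 9:45 AM − 128 min = 7:37 AM.
But the onboarding session is also said to end at 7:02 AM — a 35-minute conflict.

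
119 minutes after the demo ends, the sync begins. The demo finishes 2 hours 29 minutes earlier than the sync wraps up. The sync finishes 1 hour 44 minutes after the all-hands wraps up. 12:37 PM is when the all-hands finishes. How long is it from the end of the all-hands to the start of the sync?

74 minutes

The sync ends at 12:37 PM + 104 min = 2:21 PM.
The demo ends at 2:21 PM − 149 min = 11:52 AM.
The sync starts at 11:52 AM + 119 min = 1:51 PM.
From 12:37 PM to 1:51 PM is 74 minutes.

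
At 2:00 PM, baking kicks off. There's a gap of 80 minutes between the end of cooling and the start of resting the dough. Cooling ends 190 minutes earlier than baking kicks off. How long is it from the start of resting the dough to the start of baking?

1 hour 50 minutes

Cooling ends at 2:00 PM − 190 min = 10:50 AM.
Resting the dough starts at 10:50 AM + 80 min = 12:10 PM.
From 12:10 PM to 2:00 PM is 1 hour 50 minutes.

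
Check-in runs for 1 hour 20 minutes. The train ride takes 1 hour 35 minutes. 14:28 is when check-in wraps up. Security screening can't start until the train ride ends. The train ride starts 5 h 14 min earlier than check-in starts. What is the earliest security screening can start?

Check-in starts at 14:28 − 80 min = 13:08.
The train ride starts at 13:08 − 314 min = 07:54.
The train ride ends at 07:54 + 95 min = 09:29.
Security screening is bounded by the train ride, so the earliest it can start is 09:29.

09:29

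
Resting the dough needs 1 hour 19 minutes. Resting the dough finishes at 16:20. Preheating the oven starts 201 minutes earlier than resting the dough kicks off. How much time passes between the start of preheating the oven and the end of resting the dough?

4 hours 40 minutes

Resting the dough starts at 16:20 − 79 min = 15:01.
Preheating the oven starts at 15:01 − 201 min = 11:40.
From 11:40 to 16:20 is 4 hours 40 minutes.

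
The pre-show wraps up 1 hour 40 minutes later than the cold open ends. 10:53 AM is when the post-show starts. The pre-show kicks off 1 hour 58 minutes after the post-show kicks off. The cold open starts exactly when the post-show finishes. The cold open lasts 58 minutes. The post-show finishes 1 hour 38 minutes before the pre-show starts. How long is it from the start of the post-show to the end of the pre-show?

2 h 58 min

The pre-show starts at 10:53 AM + 118 min = 12:51 PM.
The post-show ends at 12:51 PM − 98 min = 11:13 AM.
So the cold open starts at 11:13 AM.
The cold open ends at 11:13 AM + 58 min = 12:11 PM.
The pre-show ends at 12:11 PM + 100 min = 1:51 PM.
From 10:53 AM to 1:51 PM is 2 h 58 min.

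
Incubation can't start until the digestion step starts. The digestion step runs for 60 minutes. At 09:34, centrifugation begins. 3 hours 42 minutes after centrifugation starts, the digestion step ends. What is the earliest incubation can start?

12:16

The digestion step ends at 09:34 + 222 min = 13:16.
The digestion step starts at 13:16 − 60 min = 12:16.
Incubation is bounded by the digestion step, so the earliest it can start is 12:16.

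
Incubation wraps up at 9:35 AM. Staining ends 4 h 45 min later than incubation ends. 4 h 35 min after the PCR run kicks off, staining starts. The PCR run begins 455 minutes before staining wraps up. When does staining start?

Staining ends at 9:35 AM + 285 min = 2:20 PM.
The PCR run starts at 2:20 PM − 455 min = 6:45 AM.
Staining starts at 6:45 AM + 275 min = 11:20 AM.

11:20 AM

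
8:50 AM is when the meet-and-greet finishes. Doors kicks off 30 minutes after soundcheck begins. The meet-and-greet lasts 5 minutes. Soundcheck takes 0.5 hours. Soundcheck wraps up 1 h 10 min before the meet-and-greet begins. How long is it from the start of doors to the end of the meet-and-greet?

1 h 15 min

The meet-and-greet starts at 8:50 AM − 5 min = 8:45 AM.
Soundcheck ends at 8:45 AM − 70 min = 7:35 AM.
Soundcheck starts at 7:35 AM − 30 min = 7:05 AM.
Doors starts at 7:05 AM + 30 min = 7:35 AM.
From 7:35 AM to 8:50 AM is 1 h 15 min.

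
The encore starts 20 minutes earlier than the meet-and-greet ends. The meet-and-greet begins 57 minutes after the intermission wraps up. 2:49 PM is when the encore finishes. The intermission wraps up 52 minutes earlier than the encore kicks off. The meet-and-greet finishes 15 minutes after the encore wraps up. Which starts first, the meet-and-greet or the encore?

the encore

The meet-and-greet ends at 2:49 PM + 15 min = 3:04 PM.
The encore starts at 3:04 PM − 20 min = 2:44 PM.
The intermission ends at 2:44 PM − 52 min = 1:52 PM.
The meet-and-greet starts at 1:52 PM + 57 min = 2:49 PM.
The meet-and-greet starts at 2:49 PM and the encore starts at 2:44 PM, so the encore is first.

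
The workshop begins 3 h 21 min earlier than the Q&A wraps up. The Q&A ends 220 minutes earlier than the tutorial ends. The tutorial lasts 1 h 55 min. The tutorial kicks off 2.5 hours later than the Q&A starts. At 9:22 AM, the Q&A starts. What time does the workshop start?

6:46 AM

The tutorial starts at 9:22 AM + 150 min = 11:52 AM.
The tutorial ends at 11:52 AM + 115 min = 1:47 PM.
The Q&A ends at 1:47 PM − 220 min = 10:07 AM.
The workshop starts at 10:07 AM − 201 min = 6:46 AM.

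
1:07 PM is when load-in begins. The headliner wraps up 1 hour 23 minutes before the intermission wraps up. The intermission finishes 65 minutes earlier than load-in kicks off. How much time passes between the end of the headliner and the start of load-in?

The intermission ends at 1:07 PM − 65 min = 12:02 PM.
The headliner ends at 12:02 PM − 83 min = 10:39 AM.
From 10:39 AM to 1:07 PM is 2 h 28 min.

2 h 28 min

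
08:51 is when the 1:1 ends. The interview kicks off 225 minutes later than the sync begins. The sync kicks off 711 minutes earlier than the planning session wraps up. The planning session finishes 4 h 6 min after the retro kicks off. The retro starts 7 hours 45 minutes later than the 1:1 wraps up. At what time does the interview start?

12:36

The retro starts at 08:51 + 465 min = 16:36.
The planning session ends at 16:36 + 246 min = 20:42.
The sync starts at 20:42 − 711 min = 08:51.
The interview starts at 08:51 + 225 min = 12:36.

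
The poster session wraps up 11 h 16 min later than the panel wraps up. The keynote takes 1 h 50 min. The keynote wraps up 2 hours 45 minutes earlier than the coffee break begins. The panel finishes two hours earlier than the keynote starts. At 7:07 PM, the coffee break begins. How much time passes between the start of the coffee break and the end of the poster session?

The keynote ends at 7:07 PM − 165 min = 4:22 PM.
The keynote starts at 4:22 PM − 110 min = 2:32 PM.
The panel ends at 2:32 PM − 120 min = 12:32 PM.
The poster session ends at 12:32 PM + 676 min = 11:48 PM.
From 7:07 PM to 11:48 PM is 4 h 41 min.

4 h 41 min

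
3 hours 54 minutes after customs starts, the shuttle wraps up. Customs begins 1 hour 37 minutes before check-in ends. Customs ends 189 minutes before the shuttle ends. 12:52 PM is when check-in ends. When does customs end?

12:00 PM

Customs starts at 12:52 PM − 97 min = 11:15 AM.
The shuttle ends at 11:15 AM + 234 min = 3:09 PM.
Customs ends at 3:09 PM − 189 min = 12:00 PM.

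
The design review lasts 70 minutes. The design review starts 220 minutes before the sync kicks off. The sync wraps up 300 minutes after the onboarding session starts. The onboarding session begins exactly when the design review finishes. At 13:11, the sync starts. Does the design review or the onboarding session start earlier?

the design review

The design review starts at 13:11 − 220 min = 09:31.
The design review ends at 09:31 + 70 min = 10:41.
So the onboarding session starts at 10:41.
The design review starts at 09:31 and the onboarding session starts at 10:41, so the design review is first.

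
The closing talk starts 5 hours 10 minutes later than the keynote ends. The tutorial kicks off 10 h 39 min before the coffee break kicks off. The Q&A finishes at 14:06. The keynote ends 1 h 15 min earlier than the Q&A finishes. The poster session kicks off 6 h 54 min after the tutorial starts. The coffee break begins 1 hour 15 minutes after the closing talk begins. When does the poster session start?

The keynote ends at 14:06 − 75 min = 12:51.
The closing talk starts at 12:51 + 310 min = 18:01.
The coffee break starts at 18:01 + 75 min = 19:16.
The tutorial starts at 19:16 − 639 min = 08:37.
The poster session starts at 08:37 + 414 min = 15:31.

15:31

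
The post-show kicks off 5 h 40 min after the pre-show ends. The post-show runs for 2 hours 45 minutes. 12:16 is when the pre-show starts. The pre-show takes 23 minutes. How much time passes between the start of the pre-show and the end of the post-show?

The pre-show ends at 12:16 + 23 min = 12:39.
The post-show starts at 12:39 + 340 min = 18:19.
The post-show ends at 18:19 + 165 min = 21:04.
From 12:16 to 21:04 is 8 hours 48 minutes.

8 hours 48 minutes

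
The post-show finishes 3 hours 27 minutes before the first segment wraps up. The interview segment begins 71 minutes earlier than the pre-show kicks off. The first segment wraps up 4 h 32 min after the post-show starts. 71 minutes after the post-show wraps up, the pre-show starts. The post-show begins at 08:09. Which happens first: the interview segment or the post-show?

The first segment ends at 08:09 + 272 min = 12:41.
The post-show ends at 12:41 − 207 min = 09:14.
The pre-show starts at 09:14 + 71 min = 10:25.
The interview segment starts at 10:25 − 71 min = 09:14.
The interview segment starts at 09:14 and the post-show starts at 08:09, so the post-show is first.

the post-show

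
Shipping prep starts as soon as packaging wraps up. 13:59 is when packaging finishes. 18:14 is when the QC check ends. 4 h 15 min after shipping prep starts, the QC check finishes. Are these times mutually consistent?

Shipping prep starts at 13:59.
The QC check ends at 13:59 + 255 min = 18:14.
That matches the stated 18:14, so the schedule is consistent.

Yes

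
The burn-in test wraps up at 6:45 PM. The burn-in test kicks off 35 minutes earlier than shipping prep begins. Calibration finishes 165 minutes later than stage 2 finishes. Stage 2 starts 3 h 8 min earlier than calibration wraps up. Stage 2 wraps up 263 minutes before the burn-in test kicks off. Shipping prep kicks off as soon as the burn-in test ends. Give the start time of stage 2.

1:24 PM

Shipping prep starts at 6:45 PM.
The burn-in test starts at 6:45 PM − 35 min = 6:10 PM.
Stage 2 ends at 6:10 PM − 263 min = 1:47 PM.
Calibration ends at 1:47 PM + 165 min = 4:32 PM.
Stage 2 starts at 4:32 PM − 188 min = 1:24 PM.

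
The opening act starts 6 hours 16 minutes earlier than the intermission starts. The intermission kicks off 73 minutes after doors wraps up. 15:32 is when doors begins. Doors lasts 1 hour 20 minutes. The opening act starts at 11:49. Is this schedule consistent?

Doors ends at 15:32 + 80 min = 16:52.
The intermission starts at 16:52 + 73 min = 18:05.
The opening act starts at 18:05 − 376 min = 11:49.
That matches the stated 11:49, so the schedule is consistent.

Yes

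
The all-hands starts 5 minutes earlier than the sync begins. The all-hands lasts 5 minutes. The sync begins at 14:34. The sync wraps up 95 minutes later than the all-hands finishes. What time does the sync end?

The all-hands starts at 14:34 − 5 min = 14:29.
The all-hands ends at 14:29 + 5 min = 14:34.
The sync ends at 14:34 + 95 min = 16:09.

16:09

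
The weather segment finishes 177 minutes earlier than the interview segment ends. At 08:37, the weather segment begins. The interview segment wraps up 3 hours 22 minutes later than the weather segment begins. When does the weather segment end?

09:02

The interview segment ends at 08:37 + 202 min = 11:59.
The weather segment ends at 11:59 − 177 min = 09:02.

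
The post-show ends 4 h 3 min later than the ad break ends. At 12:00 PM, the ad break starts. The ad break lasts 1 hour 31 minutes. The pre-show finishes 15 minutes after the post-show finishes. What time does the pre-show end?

5:49 PM

The ad break ends at 12:00 PM + 91 min = 1:31 PM.
The post-show ends at 1:31 PM + 243 min = 5:34 PM.
The pre-show ends at 5:34 PM + 15 min = 5:49 PM.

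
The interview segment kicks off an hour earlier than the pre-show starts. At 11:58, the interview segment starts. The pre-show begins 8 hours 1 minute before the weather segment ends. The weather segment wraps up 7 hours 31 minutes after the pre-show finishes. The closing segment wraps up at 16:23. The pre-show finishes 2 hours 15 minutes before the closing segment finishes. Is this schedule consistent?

The pre-show ends at 16:23 − 135 min = 14:08.
The weather segment ends at 14:08 + 451 min = 21:39.
The pre-show starts at 21:39 − 481 min = 13:38.
The interview segment starts at 13:38 − 60 min = 12:38.
But the interview segment is also said to start at 11:58 — a 40-minute conflict.

No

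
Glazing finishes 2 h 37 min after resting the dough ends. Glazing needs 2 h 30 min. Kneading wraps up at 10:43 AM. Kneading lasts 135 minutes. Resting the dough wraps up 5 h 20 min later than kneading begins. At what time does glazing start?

Kneading starts at 10:43 AM − 135 min = 8:28 AM.
Resting the dough ends at 8:28 AM + 320 min = 1:48 PM.
Glazing ends at 1:48 PM + 157 min = 4:25 PM.
Glazing starts at 4:25 PM − 150 min = 1:55 PM.

1:55 PM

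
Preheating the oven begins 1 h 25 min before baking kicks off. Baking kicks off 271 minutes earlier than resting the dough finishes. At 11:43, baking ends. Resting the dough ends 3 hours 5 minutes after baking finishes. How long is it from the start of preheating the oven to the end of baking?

2 hours 51 minutes

Resting the dough ends at 11:43 + 185 min = 14:48.
Baking starts at 14:48 − 271 min = 10:17.
Preheating the oven starts at 10:17 − 85 min = 08:52.
From 08:52 to 11:43 is 2 hours 51 minutes.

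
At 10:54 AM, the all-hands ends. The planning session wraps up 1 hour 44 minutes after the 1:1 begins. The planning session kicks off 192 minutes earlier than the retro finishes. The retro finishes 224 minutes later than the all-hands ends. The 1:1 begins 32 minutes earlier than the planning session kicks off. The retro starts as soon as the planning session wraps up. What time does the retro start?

The retro ends at 10:54 AM + 224 min = 2:38 PM.
The planning session starts at 2:38 PM − 192 min = 11:26 AM.
The 1:1 starts at 11:26 AM − 32 min = 10:54 AM.
The planning session ends at 10:54 AM + 104 min = 12:38 PM.
So the retro starts at 12:38 PM.

12:38 PM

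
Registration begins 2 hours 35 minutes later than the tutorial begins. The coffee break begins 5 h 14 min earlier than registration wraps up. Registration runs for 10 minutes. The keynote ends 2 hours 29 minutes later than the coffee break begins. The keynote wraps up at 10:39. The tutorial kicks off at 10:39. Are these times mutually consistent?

Yes

Registration starts at 10:39 + 155 min = 13:14.
Registration ends at 13:14 + 10 min = 13:24.
The coffee break starts at 13:24 − 314 min = 08:10.
The keynote ends at 08:10 + 149 min = 10:39.
That matches the stated 10:39, so the schedule is consistent.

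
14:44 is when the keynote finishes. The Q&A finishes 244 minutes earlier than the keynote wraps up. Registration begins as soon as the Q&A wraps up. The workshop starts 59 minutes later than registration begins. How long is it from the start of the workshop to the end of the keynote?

The Q&A ends at 14:44 − 244 min = 10:40.
So registration starts at 10:40.
The workshop starts at 10:40 + 59 min = 11:39.
From 11:39 to 14:44 is 3 h 5 min.

3 h 5 min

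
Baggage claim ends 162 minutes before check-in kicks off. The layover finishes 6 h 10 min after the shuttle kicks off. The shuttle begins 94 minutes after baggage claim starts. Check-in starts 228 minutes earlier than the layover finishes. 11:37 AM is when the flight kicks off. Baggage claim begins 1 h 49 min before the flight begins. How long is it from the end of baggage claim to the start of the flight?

35 minutes

Baggage claim starts at 11:37 AM − 109 min = 9:48 AM.
The shuttle starts at 9:48 AM + 94 min = 11:22 AM.
The layover ends at 11:22 AM + 370 min = 5:32 PM.
Check-in starts at 5:32 PM − 228 min = 1:44 PM.
Baggage claim ends at 1:44 PM − 162 min = 11:02 AM.
From 11:02 AM to 11:37 AM is 35 minutes.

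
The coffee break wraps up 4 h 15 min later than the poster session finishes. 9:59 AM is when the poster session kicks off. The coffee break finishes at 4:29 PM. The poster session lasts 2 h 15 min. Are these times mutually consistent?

Yes

The poster session ends at 9:59 AM + 135 min = 12:14 PM.
The coffee break ends at 12:14 PM + 255 min = 4:29 PM.
That matches the stated 4:29 PM, so the schedule is consistent.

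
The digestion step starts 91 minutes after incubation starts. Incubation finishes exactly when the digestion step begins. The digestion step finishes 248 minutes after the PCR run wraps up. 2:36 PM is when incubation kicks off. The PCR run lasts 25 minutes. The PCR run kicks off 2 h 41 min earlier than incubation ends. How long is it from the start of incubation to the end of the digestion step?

The digestion step starts at 2:36 PM + 91 min = 4:07 PM.
So incubation ends at 4:07 PM.
The PCR run starts at 4:07 PM − 161 min = 1:26 PM.
The PCR run ends at 1:26 PM + 25 min = 1:51 PM.
The digestion step ends at 1:51 PM + 248 min = 5:59 PM.
From 2:36 PM to 5:59 PM is 203 minutes.

203 minutes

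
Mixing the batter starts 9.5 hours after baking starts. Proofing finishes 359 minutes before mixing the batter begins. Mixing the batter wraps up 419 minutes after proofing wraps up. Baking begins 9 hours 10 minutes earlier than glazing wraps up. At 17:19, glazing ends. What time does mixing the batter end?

18:39

Baking starts at 17:19 − 550 min = 08:09.
Mixing the batter starts at 08:09 + 570 min = 17:39.
Proofing ends at 17:39 − 359 min = 11:40.
Mixing the batter ends at 11:40 + 419 min = 18:39.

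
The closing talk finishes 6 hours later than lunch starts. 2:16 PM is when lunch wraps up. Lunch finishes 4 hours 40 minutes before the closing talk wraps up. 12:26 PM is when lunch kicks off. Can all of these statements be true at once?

No

The closing talk ends at 12:26 PM + 360 min = 6:26 PM.
Lunch ends at 6:26 PM − 280 min = 1:46 PM.
But lunch is also said to end at 2:16 PM — a 30-minute conflict.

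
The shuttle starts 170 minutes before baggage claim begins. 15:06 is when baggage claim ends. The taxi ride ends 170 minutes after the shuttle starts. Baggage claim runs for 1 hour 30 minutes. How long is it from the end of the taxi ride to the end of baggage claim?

90 minutes

Baggage claim starts at 15:06 − 90 min = 13:36.
The shuttle starts at 13:36 − 170 min = 10:46.
The taxi ride ends at 10:46 + 170 min = 13:36.
From 13:36 to 15:06 is 90 minutes.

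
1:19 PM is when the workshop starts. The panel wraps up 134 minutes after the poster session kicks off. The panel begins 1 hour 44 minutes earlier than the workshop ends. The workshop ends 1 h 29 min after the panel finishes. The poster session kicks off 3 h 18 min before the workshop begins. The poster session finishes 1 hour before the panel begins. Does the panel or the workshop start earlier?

The poster session starts at 1:19 PM − 198 min = 10:01 AM.
The panel ends at 10:01 AM + 134 min = 12:15 PM.
The workshop ends at 12:15 PM + 89 min = 1:44 PM.
The panel starts at 1:44 PM − 104 min = 12:00 PM.
The panel starts at 12:00 PM and the workshop starts at 1:19 PM, so the panel is first.

the panel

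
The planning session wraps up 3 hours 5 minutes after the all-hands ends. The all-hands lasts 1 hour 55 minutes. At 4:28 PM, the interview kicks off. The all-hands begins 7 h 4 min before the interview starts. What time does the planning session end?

The all-hands starts at 4:28 PM − 424 min = 9:24 AM.
The all-hands ends at 9:24 AM + 115 min = 11:19 AM.
The planning session ends at 11:19 AM + 185 min = 2:24 PM.

2:24 PM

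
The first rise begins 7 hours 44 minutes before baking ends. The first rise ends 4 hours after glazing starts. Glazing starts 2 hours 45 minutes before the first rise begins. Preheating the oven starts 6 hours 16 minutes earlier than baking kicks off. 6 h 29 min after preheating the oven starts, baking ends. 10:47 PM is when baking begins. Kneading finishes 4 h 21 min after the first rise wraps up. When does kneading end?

Preheating the oven starts at 10:47 PM − 376 min = 4:31 PM.
Baking ends at 4:31 PM + 389 min = 11:00 PM.
The first rise starts at 11:00 PM − 464 min = 3:16 PM.
Glazing starts at 3:16 PM − 165 min = 12:31 PM.
The first rise ends at 12:31 PM + 240 min = 4:31 PM.
Kneading ends at 4:31 PM + 261 min = 8:52 PM.

8:52 PM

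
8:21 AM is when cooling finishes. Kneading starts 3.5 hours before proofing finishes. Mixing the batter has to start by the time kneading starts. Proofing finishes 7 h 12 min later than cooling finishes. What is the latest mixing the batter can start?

Proofing ends at 8:21 AM + 432 min = 3:33 PM.
Kneading starts at 3:33 PM − 210 min = 12:03 PM.
Mixing the batter is bounded by kneading, so the latest it can start is 12:03 PM.

12:03 PM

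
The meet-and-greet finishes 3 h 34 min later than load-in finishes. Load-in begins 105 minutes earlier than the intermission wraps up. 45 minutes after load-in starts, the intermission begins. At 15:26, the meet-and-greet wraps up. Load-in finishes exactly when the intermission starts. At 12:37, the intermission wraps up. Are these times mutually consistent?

No

Load-in starts at 12:37 − 105 min = 10:52.
The intermission starts at 10:52 + 45 min = 11:37.
So load-in ends at 11:37.
The meet-and-greet ends at 11:37 + 214 min = 15:11.
But the meet-and-greet is also said to end at 15:26 — a 15-minute conflict.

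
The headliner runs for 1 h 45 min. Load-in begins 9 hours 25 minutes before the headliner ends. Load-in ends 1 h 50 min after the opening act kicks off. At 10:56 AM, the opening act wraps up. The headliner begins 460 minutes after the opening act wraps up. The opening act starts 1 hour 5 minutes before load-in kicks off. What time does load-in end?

The headliner starts at 10:56 AM + 460 min = 6:36 PM.
The headliner ends at 6:36 PM + 105 min = 8:21 PM.
Load-in starts at 8:21 PM − 565 min = 10:56 AM.
The opening act starts at 10:56 AM − 65 min = 9:51 AM.
Load-in ends at 9:51 AM + 110 min = 11:41 AM.

11:41 AM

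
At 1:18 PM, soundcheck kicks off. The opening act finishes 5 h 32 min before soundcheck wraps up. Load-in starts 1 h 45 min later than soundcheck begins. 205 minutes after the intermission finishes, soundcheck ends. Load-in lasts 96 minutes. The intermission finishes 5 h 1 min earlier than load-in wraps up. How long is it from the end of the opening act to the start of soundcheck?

Load-in starts at 1:18 PM + 105 min = 3:03 PM.
Load-in ends at 3:03 PM + 96 min = 4:39 PM.
The intermission ends at 4:39 PM − 301 min = 11:38 AM.
Soundcheck ends at 11:38 AM + 205 min = 3:03 PM.
The opening act ends at 3:03 PM − 332 min = 9:31 AM.
From 9:31 AM to 1:18 PM is 3 h 47 min.

3 h 47 min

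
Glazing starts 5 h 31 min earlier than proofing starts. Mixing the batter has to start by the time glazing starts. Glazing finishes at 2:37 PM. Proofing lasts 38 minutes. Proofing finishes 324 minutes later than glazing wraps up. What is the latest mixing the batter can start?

1:52 PM

Proofing ends at 2:37 PM + 324 min = 8:01 PM.
Proofing starts at 8:01 PM − 38 min = 7:23 PM.
Glazing starts at 7:23 PM − 331 min = 1:52 PM.
Mixing the batter is bounded by glazing, so the latest it can start is 1:52 PM.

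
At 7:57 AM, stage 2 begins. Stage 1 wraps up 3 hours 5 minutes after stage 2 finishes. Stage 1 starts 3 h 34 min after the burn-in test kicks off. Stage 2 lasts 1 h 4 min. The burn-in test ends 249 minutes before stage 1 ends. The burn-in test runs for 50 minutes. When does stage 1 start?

10:41 AM

Stage 2 ends at 7:57 AM + 64 min = 9:01 AM.
Stage 1 ends at 9:01 AM + 185 min = 12:06 PM.
The burn-in test ends at 12:06 PM − 249 min = 7:57 AM.
The burn-in test starts at 7:57 AM − 50 min = 7:07 AM.
Stage 1 starts at 7:07 AM + 214 min = 10:41 AM.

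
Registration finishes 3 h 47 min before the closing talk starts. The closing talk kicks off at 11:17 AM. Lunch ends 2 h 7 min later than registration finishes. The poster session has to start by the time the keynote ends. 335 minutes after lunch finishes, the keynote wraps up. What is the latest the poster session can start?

Registration ends at 11:17 AM − 227 min = 7:30 AM.
Lunch ends at 7:30 AM + 127 min = 9:37 AM.
The keynote ends at 9:37 AM + 335 min = 3:12 PM.
The poster session is bounded by the keynote, so the latest it can start is 3:12 PM.

3:12 PM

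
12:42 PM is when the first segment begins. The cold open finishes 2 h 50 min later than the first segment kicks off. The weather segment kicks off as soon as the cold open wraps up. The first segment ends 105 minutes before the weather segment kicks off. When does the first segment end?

The cold open ends at 12:42 PM + 170 min = 3:32 PM.
So the weather segment starts at 3:32 PM.
The first segment ends at 3:32 PM − 105 min = 1:47 PM.

1:47 PM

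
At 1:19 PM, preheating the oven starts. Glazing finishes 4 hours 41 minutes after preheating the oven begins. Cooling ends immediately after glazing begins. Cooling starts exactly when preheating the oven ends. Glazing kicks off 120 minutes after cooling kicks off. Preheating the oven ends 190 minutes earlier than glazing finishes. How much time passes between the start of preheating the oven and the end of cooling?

3 h 31 min

Glazing ends at 1:19 PM + 281 min = 6:00 PM.
Preheating the oven ends at 6:00 PM − 190 min = 2:50 PM.
So cooling starts at 2:50 PM.
Glazing starts at 2:50 PM + 120 min = 4:50 PM.
So cooling ends at 4:50 PM.
From 1:19 PM to 4:50 PM is 3 h 31 min.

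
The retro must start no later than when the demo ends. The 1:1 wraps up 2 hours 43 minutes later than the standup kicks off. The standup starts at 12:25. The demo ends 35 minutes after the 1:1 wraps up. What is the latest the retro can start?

15:43

The 1:1 ends at 12:25 + 163 min = 15:08.
The demo ends at 15:08 + 35 min = 15:43.
The retro is bounded by the demo, so the latest it can start is 15:43.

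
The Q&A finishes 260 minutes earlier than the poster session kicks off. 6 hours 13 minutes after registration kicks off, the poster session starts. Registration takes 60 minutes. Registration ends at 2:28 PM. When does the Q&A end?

3:21 PM

Registration starts at 2:28 PM − 60 min = 1:28 PM.
The poster session starts at 1:28 PM + 373 min = 7:41 PM.
The Q&A ends at 7:41 PM − 260 min = 3:21 PM.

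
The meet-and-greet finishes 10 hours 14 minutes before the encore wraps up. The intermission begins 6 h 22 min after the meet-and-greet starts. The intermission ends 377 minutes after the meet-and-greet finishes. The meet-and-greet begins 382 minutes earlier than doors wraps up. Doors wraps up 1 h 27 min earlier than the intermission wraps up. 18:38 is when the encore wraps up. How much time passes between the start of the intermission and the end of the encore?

The meet-and-greet ends at 18:38 − 614 min = 08:24.
The intermission ends at 08:24 + 377 min = 14:41.
Doors ends at 14:41 − 87 min = 13:14.
The meet-and-greet starts at 13:14 − 382 min = 06:52.
The intermission starts at 06:52 + 382 min = 13:14.
From 13:14 to 18:38 is 5 hours 24 minutes.

5 hours 24 minutes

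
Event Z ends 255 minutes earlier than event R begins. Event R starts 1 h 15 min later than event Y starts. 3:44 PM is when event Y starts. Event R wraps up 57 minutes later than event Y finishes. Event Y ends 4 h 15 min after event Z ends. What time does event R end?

5:56 PM

Event R starts at 3:44 PM + 75 min = 4:59 PM.
Event Z ends at 4:59 PM − 255 min = 12:44 PM.
Event Y ends at 12:44 PM + 255 min = 4:59 PM.
Event R ends at 4:59 PM + 57 min = 5:56 PM.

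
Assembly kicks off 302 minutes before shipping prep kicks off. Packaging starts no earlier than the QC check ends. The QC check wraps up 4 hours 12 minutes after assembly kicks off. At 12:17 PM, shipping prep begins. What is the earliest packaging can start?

Assembly starts at 12:17 PM − 302 min = 7:15 AM.
The QC check ends at 7:15 AM + 252 min = 11:27 AM.
Packaging is bounded by the QC check, so the earliest it can start is 11:27 AM.

11:27 AM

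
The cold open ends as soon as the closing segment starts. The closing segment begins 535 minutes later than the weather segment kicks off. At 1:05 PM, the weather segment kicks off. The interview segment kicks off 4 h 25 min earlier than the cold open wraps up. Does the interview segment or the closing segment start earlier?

the interview segment

The closing segment starts at 1:05 PM + 535 min = 10:00 PM.
So the cold open ends at 10:00 PM.
The interview segment starts at 10:00 PM − 265 min = 5:35 PM.
The interview segment starts at 5:35 PM and the closing segment starts at 10:00 PM, so the interview segment is first.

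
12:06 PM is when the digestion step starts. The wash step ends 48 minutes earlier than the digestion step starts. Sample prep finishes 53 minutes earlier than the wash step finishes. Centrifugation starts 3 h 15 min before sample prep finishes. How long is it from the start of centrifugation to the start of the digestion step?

296 minutes

The wash step ends at 12:06 PM − 48 min = 11:18 AM.
Sample prep ends at 11:18 AM − 53 min = 10:25 AM.
Centrifugation starts at 10:25 AM − 195 min = 7:10 AM.
From 7:10 AM to 12:06 PM is 296 minutes.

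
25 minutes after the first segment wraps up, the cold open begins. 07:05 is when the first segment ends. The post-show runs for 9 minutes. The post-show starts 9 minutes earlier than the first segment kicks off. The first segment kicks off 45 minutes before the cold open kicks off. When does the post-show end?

06:45

The cold open starts at 07:05 + 25 min = 07:30.
The first segment starts at 07:30 − 45 min = 06:45.
The post-show starts at 06:45 − 9 min = 06:36.
The post-show ends at 06:36 + 9 min = 06:45.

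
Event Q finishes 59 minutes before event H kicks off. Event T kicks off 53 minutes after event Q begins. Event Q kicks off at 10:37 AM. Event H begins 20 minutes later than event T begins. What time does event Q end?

10:51 AM

Event T starts at 10:37 AM + 53 min = 11:30 AM.
Event H starts at 11:30 AM + 20 min = 11:50 AM.
Event Q ends at 11:50 AM − 59 min = 10:51 AM.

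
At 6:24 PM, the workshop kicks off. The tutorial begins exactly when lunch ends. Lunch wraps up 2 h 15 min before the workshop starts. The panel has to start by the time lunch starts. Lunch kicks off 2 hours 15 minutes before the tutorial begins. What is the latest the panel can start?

1:54 PM

Lunch ends at 6:24 PM − 135 min = 4:09 PM.
So the tutorial starts at 4:09 PM.
Lunch starts at 4:09 PM − 135 min = 1:54 PM.
The panel is bounded by lunch, so the latest it can start is 1:54 PM.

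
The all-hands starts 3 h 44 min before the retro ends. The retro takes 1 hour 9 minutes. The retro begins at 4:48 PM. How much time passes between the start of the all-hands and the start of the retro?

The retro ends at 4:48 PM + 69 min = 5:57 PM.
The all-hands starts at 5:57 PM − 224 min = 2:13 PM.
From 2:13 PM to 4:48 PM is 155 minutes.

155 minutes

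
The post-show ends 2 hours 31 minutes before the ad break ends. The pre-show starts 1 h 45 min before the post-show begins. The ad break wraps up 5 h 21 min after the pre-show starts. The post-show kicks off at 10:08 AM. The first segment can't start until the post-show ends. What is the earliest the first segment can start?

11:13 AM

The pre-show starts at 10:08 AM − 105 min = 8:23 AM.
The ad break ends at 8:23 AM + 321 min = 1:44 PM.
The post-show ends at 1:44 PM − 151 min = 11:13 AM.
The first segment is bounded by the post-show, so the earliest it can start is 11:13 AM.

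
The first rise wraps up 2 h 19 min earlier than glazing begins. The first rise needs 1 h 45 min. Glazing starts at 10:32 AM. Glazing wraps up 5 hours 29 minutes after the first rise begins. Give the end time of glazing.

11:57 AM

The first rise ends at 10:32 AM − 139 min = 8:13 AM.
The first rise starts at 8:13 AM − 105 min = 6:28 AM.
Glazing ends at 6:28 AM + 329 min = 11:57 AM.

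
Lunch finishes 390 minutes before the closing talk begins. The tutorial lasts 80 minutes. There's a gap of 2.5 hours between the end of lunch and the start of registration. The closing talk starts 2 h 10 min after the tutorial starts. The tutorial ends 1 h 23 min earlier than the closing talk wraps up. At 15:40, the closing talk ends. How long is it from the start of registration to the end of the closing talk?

The tutorial ends at 15:40 − 83 min = 14:17.
The tutorial starts at 14:17 − 80 min = 12:57.
The closing talk starts at 12:57 + 130 min = 15:07.
Lunch ends at 15:07 − 390 min = 08:37.
Registration starts at 08:37 + 150 min = 11:07.
From 11:07 to 15:40 is 273 minutes.

273 minutes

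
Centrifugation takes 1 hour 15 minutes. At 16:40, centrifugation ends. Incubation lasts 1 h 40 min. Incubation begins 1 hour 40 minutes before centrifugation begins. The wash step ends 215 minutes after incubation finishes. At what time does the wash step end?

Centrifugation starts at 16:40 − 75 min = 15:25.
Incubation starts at 15:25 − 100 min = 13:45.
Incubation ends at 13:45 + 100 min = 15:25.
The wash step ends at 15:25 + 215 min = 19:00.

19:00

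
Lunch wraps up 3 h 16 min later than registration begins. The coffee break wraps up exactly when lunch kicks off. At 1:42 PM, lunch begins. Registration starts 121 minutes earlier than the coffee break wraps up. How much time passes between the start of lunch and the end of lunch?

1 h 15 min

The coffee break ends at 1:42 PM.
Registration starts at 1:42 PM − 121 min = 11:41 AM.
Lunch ends at 11:41 AM + 196 min = 2:57 PM.
From 1:42 PM to 2:57 PM is 1 h 15 min.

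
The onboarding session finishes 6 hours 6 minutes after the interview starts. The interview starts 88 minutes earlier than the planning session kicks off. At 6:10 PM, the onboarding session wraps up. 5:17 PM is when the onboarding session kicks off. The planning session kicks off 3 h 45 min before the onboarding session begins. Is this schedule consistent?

Yes

The planning session starts at 5:17 PM − 225 min = 1:32 PM.
The interview starts at 1:32 PM − 88 min = 12:04 PM.
The onboarding session ends at 12:04 PM + 366 min = 6:10 PM.
That matches the stated 6:10 PM, so the schedule is consistent.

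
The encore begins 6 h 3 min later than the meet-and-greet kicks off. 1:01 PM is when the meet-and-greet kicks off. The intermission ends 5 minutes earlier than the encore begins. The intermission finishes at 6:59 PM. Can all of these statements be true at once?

Yes

The encore starts at 1:01 PM + 363 min = 7:04 PM.
The intermission ends at 7:04 PM − 5 min = 6:59 PM.
That matches the stated 6:59 PM, so the schedule is consistent.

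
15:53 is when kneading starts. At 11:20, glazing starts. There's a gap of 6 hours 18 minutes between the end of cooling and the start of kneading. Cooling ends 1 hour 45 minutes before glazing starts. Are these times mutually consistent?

Yes

Cooling ends at 11:20 − 105 min = 09:35.
Kneading starts at 09:35 + 378 min = 15:53.
That matches the stated 15:53, so the schedule is consistent.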